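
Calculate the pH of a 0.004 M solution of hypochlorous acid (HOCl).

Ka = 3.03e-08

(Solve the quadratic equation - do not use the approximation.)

x² + Ka×x - Ka×C = 0. Using quadratic formula: [H⁺] = 1.0994e-05

pH = 4.96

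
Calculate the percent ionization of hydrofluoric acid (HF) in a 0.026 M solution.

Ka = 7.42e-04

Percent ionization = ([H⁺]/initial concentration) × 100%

Using Ka equilibrium: x² + Ka×x - Ka×C = 0. Solving: [H⁺] = 4.0369e-03. Percent = (4.0369e-03/0.026) × 100

Percent ionization = 15.5%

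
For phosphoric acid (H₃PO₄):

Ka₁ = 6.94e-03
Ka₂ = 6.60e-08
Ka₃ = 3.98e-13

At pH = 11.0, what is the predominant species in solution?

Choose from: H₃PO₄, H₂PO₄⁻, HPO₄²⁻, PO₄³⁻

pKa₁ = 2.16, pKa₂ = 7.18, pKa₃ = 12.40. For a polyprotic acid the predominant species crosses at each pKa: below pKa_n the protonated form dominates, above it the deprotonated form does. At pH = 11.0, the predominant species is HPO₄²⁻.

HPO₄²⁻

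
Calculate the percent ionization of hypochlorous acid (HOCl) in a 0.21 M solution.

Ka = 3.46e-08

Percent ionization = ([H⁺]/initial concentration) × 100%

Using Ka equilibrium: x² + Ka×x - Ka×C = 0. Solving: [H⁺] = 8.5224e-05. Percent = (8.5224e-05/0.21) × 100

Percent ionization = 0.0406%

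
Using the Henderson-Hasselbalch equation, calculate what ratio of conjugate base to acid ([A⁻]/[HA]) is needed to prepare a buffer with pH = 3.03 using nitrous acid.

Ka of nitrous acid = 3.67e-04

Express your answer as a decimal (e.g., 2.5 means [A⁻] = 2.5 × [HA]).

pKa = -log(3.67e-04) = 3.4353. pH = pKa + log([A⁻]/[HA]), so log([A⁻]/[HA]) = pH − pKa = 3.03 − 3.4353 = -0.4053. [A⁻]/[HA] = 10^(-0.4053) = 0.393

[A⁻]/[HA] = 0.393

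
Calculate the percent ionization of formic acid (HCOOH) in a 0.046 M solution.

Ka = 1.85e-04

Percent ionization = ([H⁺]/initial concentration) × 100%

Using Ka equilibrium: x² + Ka×x - Ka×C = 0. Solving: [H⁺] = 2.8262e-03. Percent = (2.8262e-03/0.046) × 100

Percent ionization = 6.14%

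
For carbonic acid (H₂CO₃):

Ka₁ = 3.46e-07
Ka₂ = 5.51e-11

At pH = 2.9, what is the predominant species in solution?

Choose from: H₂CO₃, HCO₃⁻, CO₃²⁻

pKa₁ = 6.46, pKa₂ = 10.26. For a polyprotic acid the predominant species crosses at each pKa: below pKa_n the protonated form dominates, above it the deprotonated form does. At pH = 2.9, the predominant species is H₂CO₃.

H₂CO₃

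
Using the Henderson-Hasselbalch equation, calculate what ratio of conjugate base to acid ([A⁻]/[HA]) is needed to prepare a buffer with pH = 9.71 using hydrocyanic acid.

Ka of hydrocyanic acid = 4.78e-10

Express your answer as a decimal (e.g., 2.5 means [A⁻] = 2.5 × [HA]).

pKa = -log(4.78e-10) = 9.3206. pH = pKa + log([A⁻]/[HA]), so log([A⁻]/[HA]) = pH − pKa = 9.71 − 9.3206 = 0.3894. [A⁻]/[HA] = 10^(0.3894) = 2.45

[A⁻]/[HA] = 2.45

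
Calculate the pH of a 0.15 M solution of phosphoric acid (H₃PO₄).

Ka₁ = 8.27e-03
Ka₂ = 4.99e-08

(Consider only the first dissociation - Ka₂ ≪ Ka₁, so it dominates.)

First dissociation dominates. From Ka₁ = [H⁺][HA⁻]/[H₂A], x² + Ka₁·x − Ka₁·C = 0 with C = 0.15 M and Ka₁ = 8.27e-03. Solving: [H⁺] = (−Ka₁ + √(Ka₁² + 4·Ka₁·C)) / 2 = 3.1328e-02 M. pH = -log(3.1328e-02) = 1.50.

pH = 1.50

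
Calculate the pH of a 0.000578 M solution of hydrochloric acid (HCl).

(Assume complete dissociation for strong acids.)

[H⁺] = 0.000578 M for strong acid. pH = -log[H⁺] = -log(0.000578)

pH = 3.24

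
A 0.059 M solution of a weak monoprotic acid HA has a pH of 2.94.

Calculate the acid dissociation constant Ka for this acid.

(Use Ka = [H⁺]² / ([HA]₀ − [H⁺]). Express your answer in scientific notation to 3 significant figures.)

[H⁺] = 10^(−pH) = 10^(−2.94) = 1.148e-03 M. For HA ⇌ H⁺ + A⁻, Ka = [H⁺][A⁻]/[HA] = [H⁺]² / ([HA]₀ − [H⁺]) = (1.148e-03)² / (0.059 − 1.148e-03) = 2.28e-05.

K_a = 2.28e-05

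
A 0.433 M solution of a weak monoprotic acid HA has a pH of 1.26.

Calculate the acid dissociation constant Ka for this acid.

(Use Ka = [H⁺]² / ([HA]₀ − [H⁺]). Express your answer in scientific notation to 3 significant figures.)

[H⁺] = 10^(−pH) = 10^(−1.26) = 5.495e-02 M. For HA ⇌ H⁺ + A⁻, Ka = [H⁺][A⁻]/[HA] = [H⁺]² / ([HA]₀ − [H⁺]) = (5.495e-02)² / (0.433 − 5.495e-02) = 7.99e-03.

K_a = 7.99e-03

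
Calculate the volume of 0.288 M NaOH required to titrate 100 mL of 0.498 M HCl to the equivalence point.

At equivalence: moles acid = moles base. moles HCl = 0.498 × 100/1000 = 0.0498 mol. V_base = moles / 0.288 × 1000 = 172.9 mL.

V_{base} = 172.9 mL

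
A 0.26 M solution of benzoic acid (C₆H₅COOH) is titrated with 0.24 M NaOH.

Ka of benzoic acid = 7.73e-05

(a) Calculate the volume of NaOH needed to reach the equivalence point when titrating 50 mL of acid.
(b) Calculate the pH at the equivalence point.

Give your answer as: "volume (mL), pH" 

moles acid = 0.26 × 50/1000 = 0.013 mol; V_base = moles/0.24 × 1000 = 54.2 mL. At equivalence only the conjugate base is present: [A⁻] = 0.013/0.104 = 1.2480e-01 M. Kb = Kw/Ka = 1.29e-10; [OH⁻] = √(Kb × [A⁻]) = 4.0181e-06; pOH = 5.40; pH = 14 - pOH = 8.60.

V = 54.2 mL, pH = 8.60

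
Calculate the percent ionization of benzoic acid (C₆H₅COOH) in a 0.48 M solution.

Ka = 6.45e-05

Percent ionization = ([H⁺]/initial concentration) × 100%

Using Ka equilibrium: x² + Ka×x - Ka×C = 0. Solving: [H⁺] = 5.5320e-03. Percent = (5.5320e-03/0.48) × 100

Percent ionization = 1.15%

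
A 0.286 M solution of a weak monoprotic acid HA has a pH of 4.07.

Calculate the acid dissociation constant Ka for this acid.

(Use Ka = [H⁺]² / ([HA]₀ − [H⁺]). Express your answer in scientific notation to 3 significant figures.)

[H⁺] = 10^(−pH) = 10^(−4.07) = 8.511e-05 M. For HA ⇌ H⁺ + A⁻, Ka = [H⁺][A⁻]/[HA] = [H⁺]² / ([HA]₀ − [H⁺]) = (8.511e-05)² / (0.286 − 8.511e-05) = 2.53e-08.

K_a = 2.53e-08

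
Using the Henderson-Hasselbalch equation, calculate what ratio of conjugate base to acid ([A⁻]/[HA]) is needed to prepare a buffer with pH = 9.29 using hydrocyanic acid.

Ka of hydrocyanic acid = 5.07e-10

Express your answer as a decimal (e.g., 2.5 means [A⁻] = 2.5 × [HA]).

pKa = -log(5.07e-10) = 9.2950. pH = pKa + log([A⁻]/[HA]), so log([A⁻]/[HA]) = pH − pKa = 9.29 − 9.2950 = -0.0050. [A⁻]/[HA] = 10^(-0.0050) = 0.989

[A⁻]/[HA] = 0.989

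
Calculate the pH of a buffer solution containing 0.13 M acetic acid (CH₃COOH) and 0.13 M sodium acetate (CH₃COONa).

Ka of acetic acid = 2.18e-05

pKa = -log(2.18e-05) = 4.66. pH = pKa + log([A⁻]/[HA]) = 4.66 + log(0.13/0.13)

pH = 4.66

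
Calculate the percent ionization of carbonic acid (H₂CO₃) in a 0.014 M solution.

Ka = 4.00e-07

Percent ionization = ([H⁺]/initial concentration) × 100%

Using Ka equilibrium: x² + Ka×x - Ka×C = 0. Solving: [H⁺] = 7.4633e-05. Percent = (7.4633e-05/0.014) × 100

Percent ionization = 0.533%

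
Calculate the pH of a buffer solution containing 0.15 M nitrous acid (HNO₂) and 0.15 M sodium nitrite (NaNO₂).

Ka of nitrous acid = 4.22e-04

pKa = -log(4.22e-04) = 3.37. pH = pKa + log([A⁻]/[HA]) = 3.37 + log(0.15/0.15)

pH = 3.37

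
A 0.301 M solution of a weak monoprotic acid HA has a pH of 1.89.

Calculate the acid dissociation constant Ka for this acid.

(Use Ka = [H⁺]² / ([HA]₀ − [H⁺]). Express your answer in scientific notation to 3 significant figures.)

[H⁺] = 10^(−pH) = 10^(−1.89) = 1.288e-02 M. For HA ⇌ H⁺ + A⁻, Ka = [H⁺][A⁻]/[HA] = [H⁺]² / ([HA]₀ − [H⁺]) = (1.288e-02)² / (0.301 − 1.288e-02) = 5.76e-04.

K_a = 5.76e-04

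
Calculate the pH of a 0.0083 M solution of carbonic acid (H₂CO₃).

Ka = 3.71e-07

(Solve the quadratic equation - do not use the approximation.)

x² + Ka×x - Ka×C = 0. Using quadratic formula: [H⁺] = 5.5306e-05

pH = 4.26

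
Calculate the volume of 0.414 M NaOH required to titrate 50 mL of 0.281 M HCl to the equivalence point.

At equivalence: moles acid = moles base. moles HCl = 0.281 × 50/1000 = 0.01405 mol. V_base = moles / 0.414 × 1000 = 33.9 mL.

V_{base} = 33.9 mL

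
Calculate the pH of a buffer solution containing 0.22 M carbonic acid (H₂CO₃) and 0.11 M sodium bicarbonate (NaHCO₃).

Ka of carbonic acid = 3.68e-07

pKa = -log(3.68e-07) = 6.43. pH = pKa + log([A⁻]/[HA]) = 6.43 + log(0.11/0.22)

pH = 6.13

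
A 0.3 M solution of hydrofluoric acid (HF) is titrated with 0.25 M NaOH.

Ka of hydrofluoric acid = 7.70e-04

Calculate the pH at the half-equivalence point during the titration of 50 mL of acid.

At half-equivalence [HA] = [A⁻], so Henderson-Hasselbalch gives pH = pKa = -log(7.70e-04) = 3.11.

pH = pKa = 3.11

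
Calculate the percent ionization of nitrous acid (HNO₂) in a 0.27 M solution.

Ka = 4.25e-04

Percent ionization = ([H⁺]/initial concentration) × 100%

Using Ka equilibrium: x² + Ka×x - Ka×C = 0. Solving: [H⁺] = 1.0502e-02. Percent = (1.0502e-02/0.27) × 100

Percent ionization = 3.89%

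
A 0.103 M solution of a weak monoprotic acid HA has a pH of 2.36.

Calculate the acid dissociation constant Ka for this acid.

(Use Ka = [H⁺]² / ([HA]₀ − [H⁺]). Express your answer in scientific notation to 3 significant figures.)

[H⁺] = 10^(−pH) = 10^(−2.36) = 4.365e-03 M. For HA ⇌ H⁺ + A⁻, Ka = [H⁺][A⁻]/[HA] = [H⁺]² / ([HA]₀ − [H⁺]) = (4.365e-03)² / (0.103 − 4.365e-03) = 1.93e-04.

K_a = 1.93e-04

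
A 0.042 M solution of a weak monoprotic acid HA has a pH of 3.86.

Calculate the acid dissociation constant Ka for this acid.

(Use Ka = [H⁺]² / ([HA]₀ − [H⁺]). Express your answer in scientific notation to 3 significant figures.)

[H⁺] = 10^(−pH) = 10^(−3.86) = 1.380e-04 M. For HA ⇌ H⁺ + A⁻, Ka = [H⁺][A⁻]/[HA] = [H⁺]² / ([HA]₀ − [H⁺]) = (1.380e-04)² / (0.042 − 1.380e-04) = 4.55e-07.

K_a = 4.55e-07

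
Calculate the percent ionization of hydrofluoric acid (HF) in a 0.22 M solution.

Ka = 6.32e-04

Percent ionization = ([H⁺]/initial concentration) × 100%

Using Ka equilibrium: x² + Ka×x - Ka×C = 0. Solving: [H⁺] = 1.1480e-02. Percent = (1.1480e-02/0.22) × 100

Percent ionization = 5.22%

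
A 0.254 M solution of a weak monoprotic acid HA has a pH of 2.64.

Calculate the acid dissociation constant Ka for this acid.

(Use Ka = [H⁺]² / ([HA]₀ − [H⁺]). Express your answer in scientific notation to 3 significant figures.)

[H⁺] = 10^(−pH) = 10^(−2.64) = 2.291e-03 M. For HA ⇌ H⁺ + A⁻, Ka = [H⁺][A⁻]/[HA] = [H⁺]² / ([HA]₀ − [H⁺]) = (2.291e-03)² / (0.254 − 2.291e-03) = 2.08e-05.

K_a = 2.08e-05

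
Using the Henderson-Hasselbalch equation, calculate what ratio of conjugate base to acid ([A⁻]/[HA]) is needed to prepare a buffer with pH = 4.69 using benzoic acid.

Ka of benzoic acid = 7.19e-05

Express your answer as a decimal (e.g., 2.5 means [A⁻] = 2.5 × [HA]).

pKa = -log(7.19e-05) = 4.1433. pH = pKa + log([A⁻]/[HA]), so log([A⁻]/[HA]) = pH − pKa = 4.69 − 4.1433 = 0.5467. [A⁻]/[HA] = 10^(0.5467) = 3.52

[A⁻]/[HA] = 3.52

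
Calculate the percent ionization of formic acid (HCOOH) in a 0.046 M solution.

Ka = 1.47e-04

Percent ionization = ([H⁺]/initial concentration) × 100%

Using Ka equilibrium: x² + Ka×x - Ka×C = 0. Solving: [H⁺] = 2.5279e-03. Percent = (2.5279e-03/0.046) × 100

Percent ionization = 5.5%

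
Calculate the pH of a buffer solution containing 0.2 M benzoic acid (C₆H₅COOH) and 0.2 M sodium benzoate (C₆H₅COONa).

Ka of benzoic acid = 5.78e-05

pKa = -log(5.78e-05) = 4.24. pH = pKa + log([A⁻]/[HA]) = 4.24 + log(0.2/0.2)

pH = 4.24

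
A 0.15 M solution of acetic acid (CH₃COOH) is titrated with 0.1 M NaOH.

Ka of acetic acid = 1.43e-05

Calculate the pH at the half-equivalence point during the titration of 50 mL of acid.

At half-equivalence [HA] = [A⁻], so Henderson-Hasselbalch gives pH = pKa = -log(1.43e-05) = 4.84.

pH = pKa = 4.84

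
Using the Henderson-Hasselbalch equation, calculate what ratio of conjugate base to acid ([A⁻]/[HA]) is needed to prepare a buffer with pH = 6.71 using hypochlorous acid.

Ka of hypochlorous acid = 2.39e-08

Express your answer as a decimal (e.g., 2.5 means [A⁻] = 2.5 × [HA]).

pKa = -log(2.39e-08) = 7.6216. pH = pKa + log([A⁻]/[HA]), so log([A⁻]/[HA]) = pH − pKa = 6.71 − 7.6216 = -0.9116. [A⁻]/[HA] = 10^(-0.9116) = 0.123

[A⁻]/[HA] = 0.123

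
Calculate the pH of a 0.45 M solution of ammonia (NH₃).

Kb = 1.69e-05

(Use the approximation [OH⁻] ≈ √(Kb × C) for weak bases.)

[OH⁻] = √(Kb × C) = √(1.69e-05 × 0.45) = 2.7577e-03. pOH = 2.56, pH = 14 - pOH

pH = 11.44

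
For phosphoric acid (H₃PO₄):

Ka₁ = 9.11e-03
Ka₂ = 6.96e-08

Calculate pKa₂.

pKa₂ = -log(Ka₂) = -log(6.96e-08) = 7.16.

pK_{a2} = 7.16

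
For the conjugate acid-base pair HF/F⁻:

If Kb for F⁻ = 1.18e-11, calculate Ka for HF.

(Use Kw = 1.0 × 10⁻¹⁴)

For a conjugate pair Ka × Kb = Kw, so Ka = Kw/Kb = 1.0 × 10⁻¹⁴ / 1.18e-11 = 8.47e-04.

K_a = 8.47e-04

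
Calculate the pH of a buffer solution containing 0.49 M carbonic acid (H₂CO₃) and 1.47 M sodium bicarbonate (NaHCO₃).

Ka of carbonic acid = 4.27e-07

pKa = -log(4.27e-07) = 6.37. pH = pKa + log([A⁻]/[HA]) = 6.37 + log(1.47/0.49)

pH = 6.85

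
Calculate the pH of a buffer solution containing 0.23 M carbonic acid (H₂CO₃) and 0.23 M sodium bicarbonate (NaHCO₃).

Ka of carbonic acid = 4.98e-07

pKa = -log(4.98e-07) = 6.30. pH = pKa + log([A⁻]/[HA]) = 6.30 + log(0.23/0.23)

pH = 6.30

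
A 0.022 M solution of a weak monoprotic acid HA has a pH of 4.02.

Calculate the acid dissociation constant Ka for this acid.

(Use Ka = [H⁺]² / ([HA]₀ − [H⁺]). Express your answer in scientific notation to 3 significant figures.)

[H⁺] = 10^(−pH) = 10^(−4.02) = 9.550e-05 M. For HA ⇌ H⁺ + A⁻, Ka = [H⁺][A⁻]/[HA] = [H⁺]² / ([HA]₀ − [H⁺]) = (9.550e-05)² / (0.022 − 9.550e-05) = 4.16e-07.

K_a = 4.16e-07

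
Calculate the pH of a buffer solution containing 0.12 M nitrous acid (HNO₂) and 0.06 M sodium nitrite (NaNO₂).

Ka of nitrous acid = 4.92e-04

pKa = -log(4.92e-04) = 3.31. pH = pKa + log([A⁻]/[HA]) = 3.31 + log(0.06/0.12)

pH = 3.01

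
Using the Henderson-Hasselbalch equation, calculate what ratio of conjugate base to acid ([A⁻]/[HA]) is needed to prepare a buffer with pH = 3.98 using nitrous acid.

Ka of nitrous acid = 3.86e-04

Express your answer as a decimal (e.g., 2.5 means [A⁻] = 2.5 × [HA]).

pKa = -log(3.86e-04) = 3.4134. pH = pKa + log([A⁻]/[HA]), so log([A⁻]/[HA]) = pH − pKa = 3.98 − 3.4134 = 0.5666. [A⁻]/[HA] = 10^(0.5666) = 3.69

[A⁻]/[HA] = 3.69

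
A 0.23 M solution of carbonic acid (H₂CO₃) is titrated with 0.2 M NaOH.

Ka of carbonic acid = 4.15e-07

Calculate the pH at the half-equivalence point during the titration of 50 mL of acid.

At half-equivalence [HA] = [A⁻], so Henderson-Hasselbalch gives pH = pKa = -log(4.15e-07) = 6.38.

pH = pKa = 6.38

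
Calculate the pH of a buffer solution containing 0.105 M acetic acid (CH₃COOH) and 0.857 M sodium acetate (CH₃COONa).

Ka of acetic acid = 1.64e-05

pKa = -log(1.64e-05) = 4.79. pH = pKa + log([A⁻]/[HA]) = 4.79 + log(0.857/0.105)

pH = 5.70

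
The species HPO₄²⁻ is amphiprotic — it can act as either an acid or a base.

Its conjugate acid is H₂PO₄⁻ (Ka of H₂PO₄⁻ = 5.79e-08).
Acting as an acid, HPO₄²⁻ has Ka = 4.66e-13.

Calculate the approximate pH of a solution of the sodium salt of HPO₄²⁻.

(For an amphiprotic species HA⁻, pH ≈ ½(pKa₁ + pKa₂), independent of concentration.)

pKa₁ = -log(5.79e-08) = 7.24; pKa₂ = -log(4.66e-13) = 12.33. For an amphiprotic species, pH ≈ ½(pKa₁ + pKa₂) = ½(7.24 + 12.33) = 9.78.

pH = 9.78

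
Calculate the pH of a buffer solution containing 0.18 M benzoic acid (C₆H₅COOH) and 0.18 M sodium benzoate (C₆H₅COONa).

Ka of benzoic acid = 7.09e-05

pKa = -log(7.09e-05) = 4.15. pH = pKa + log([A⁻]/[HA]) = 4.15 + log(0.18/0.18)

pH = 4.15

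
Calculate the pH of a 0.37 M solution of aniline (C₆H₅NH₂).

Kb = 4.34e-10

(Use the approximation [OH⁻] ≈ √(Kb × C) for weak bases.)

[OH⁻] = √(Kb × C) = √(4.34e-10 × 0.37) = 1.2672e-05. pOH = 4.90, pH = 14 - pOH

pH = 9.10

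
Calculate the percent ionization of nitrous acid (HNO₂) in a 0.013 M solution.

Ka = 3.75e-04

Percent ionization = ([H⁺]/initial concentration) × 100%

Using Ka equilibrium: x² + Ka×x - Ka×C = 0. Solving: [H⁺] = 2.0284e-03. Percent = (2.0284e-03/0.013) × 100

Percent ionization = 15.6%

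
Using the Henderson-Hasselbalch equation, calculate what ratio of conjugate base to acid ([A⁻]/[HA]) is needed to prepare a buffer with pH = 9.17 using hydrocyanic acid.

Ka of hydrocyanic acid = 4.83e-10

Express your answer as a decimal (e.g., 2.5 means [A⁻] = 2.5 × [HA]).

pKa = -log(4.83e-10) = 9.3161. pH = pKa + log([A⁻]/[HA]), so log([A⁻]/[HA]) = pH − pKa = 9.17 − 9.3161 = -0.1461. [A⁻]/[HA] = 10^(-0.1461) = 0.714

[A⁻]/[HA] = 0.714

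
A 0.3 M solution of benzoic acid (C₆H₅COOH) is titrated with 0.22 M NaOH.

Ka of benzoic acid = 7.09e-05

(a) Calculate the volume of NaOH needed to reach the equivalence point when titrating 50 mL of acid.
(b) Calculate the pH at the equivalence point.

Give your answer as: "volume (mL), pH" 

moles acid = 0.3 × 50/1000 = 0.015 mol; V_base = moles/0.22 × 1000 = 68.2 mL. At equivalence only the conjugate base is present: [A⁻] = 0.015/0.118 = 1.2692e-01 M. Kb = Kw/Ka = 1.41e-10; [OH⁻] = √(Kb × [A⁻]) = 4.2310e-06; pOH = 5.37; pH = 14 - pOH = 8.63.

V = 68.2 mL, pH = 8.63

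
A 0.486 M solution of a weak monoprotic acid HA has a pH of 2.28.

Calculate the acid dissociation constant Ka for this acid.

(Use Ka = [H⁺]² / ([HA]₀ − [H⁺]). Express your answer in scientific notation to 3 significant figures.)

[H⁺] = 10^(−pH) = 10^(−2.28) = 5.248e-03 M. For HA ⇌ H⁺ + A⁻, Ka = [H⁺][A⁻]/[HA] = [H⁺]² / ([HA]₀ − [H⁺]) = (5.248e-03)² / (0.486 − 5.248e-03) = 5.73e-05.

K_a = 5.73e-05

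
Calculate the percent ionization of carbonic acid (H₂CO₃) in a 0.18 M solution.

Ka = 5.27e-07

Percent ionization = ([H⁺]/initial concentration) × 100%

Using Ka equilibrium: x² + Ka×x - Ka×C = 0. Solving: [H⁺] = 3.0773e-04. Percent = (3.0773e-04/0.18) × 100

Percent ionization = 0.171%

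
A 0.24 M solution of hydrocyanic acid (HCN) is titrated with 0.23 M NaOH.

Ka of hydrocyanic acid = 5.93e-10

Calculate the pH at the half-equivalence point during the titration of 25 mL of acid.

At half-equivalence [HA] = [A⁻], so Henderson-Hasselbalch gives pH = pKa = -log(5.93e-10) = 9.23.

pH = pKa = 9.23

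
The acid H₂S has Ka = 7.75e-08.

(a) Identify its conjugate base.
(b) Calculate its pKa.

(a) The conjugate base is formed by removing one H⁺ from H₂S, giving HS⁻. (b) pKa = -log(Ka) = -log(7.75e-08) = 7.11.

Conjugate base: HS⁻; pK_a = 7.11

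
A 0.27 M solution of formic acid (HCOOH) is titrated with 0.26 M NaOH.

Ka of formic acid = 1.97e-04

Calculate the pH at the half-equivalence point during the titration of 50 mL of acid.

At half-equivalence [HA] = [A⁻], so Henderson-Hasselbalch gives pH = pKa = -log(1.97e-04) = 3.71.

pH = pKa = 3.71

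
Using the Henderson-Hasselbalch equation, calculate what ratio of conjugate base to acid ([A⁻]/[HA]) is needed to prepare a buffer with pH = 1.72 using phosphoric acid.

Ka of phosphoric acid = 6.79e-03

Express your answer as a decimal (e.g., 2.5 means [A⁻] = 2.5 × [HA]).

pKa = -log(6.79e-03) = 2.1681. pH = pKa + log([A⁻]/[HA]), so log([A⁻]/[HA]) = pH − pKa = 1.72 − 2.1681 = -0.4481. [A⁻]/[HA] = 10^(-0.4481) = 0.356

[A⁻]/[HA] = 0.356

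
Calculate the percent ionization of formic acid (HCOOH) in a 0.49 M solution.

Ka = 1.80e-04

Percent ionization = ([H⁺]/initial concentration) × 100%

Using Ka equilibrium: x² + Ka×x - Ka×C = 0. Solving: [H⁺] = 9.3019e-03. Percent = (9.3019e-03/0.49) × 100

Percent ionization = 1.9%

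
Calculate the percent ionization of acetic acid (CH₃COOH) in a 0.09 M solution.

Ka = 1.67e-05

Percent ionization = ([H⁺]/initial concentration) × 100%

Using Ka equilibrium: x² + Ka×x - Ka×C = 0. Solving: [H⁺] = 1.2176e-03. Percent = (1.2176e-03/0.09) × 100

Percent ionization = 1.35%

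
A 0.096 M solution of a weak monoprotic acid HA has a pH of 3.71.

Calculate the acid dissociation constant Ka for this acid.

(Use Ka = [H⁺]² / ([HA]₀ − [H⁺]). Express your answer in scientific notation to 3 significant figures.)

[H⁺] = 10^(−pH) = 10^(−3.71) = 1.950e-04 M. For HA ⇌ H⁺ + A⁻, Ka = [H⁺][A⁻]/[HA] = [H⁺]² / ([HA]₀ − [H⁺]) = (1.950e-04)² / (0.096 − 1.950e-04) = 3.97e-07.

K_a = 3.97e-07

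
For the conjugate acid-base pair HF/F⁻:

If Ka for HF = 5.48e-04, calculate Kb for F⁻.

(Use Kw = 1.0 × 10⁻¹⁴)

For a conjugate pair Ka × Kb = Kw, so Kb = Kw/Ka = 1.0 × 10⁻¹⁴ / 5.48e-04 = 1.82e-11.

K_b = 1.82e-11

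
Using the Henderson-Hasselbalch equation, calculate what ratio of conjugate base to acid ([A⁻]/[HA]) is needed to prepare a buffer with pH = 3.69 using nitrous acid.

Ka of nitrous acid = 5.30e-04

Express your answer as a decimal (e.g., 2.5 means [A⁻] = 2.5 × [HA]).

pKa = -log(5.30e-04) = 3.2757. pH = pKa + log([A⁻]/[HA]), so log([A⁻]/[HA]) = pH − pKa = 3.69 − 3.2757 = 0.4143. [A⁻]/[HA] = 10^(0.4143) = 2.60

[A⁻]/[HA] = 2.60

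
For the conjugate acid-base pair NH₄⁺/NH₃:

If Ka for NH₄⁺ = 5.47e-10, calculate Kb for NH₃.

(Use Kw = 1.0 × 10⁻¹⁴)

For a conjugate pair Ka × Kb = Kw, so Kb = Kw/Ka = 1.0 × 10⁻¹⁴ / 5.47e-10 = 1.83e-05.

K_b = 1.83e-05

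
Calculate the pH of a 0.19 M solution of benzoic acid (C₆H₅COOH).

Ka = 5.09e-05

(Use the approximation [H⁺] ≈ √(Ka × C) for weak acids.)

[H⁺] = √(Ka × C) = √(5.09e-05 × 0.19) = 3.1098e-03. pH = -log(3.1098e-03)

pH = 2.51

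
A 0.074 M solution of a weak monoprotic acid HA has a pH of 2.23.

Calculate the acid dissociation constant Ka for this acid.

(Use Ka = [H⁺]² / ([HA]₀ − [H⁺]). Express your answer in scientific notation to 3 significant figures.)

[H⁺] = 10^(−pH) = 10^(−2.23) = 5.888e-03 M. For HA ⇌ H⁺ + A⁻, Ka = [H⁺][A⁻]/[HA] = [H⁺]² / ([HA]₀ − [H⁺]) = (5.888e-03)² / (0.074 − 5.888e-03) = 5.09e-04.

K_a = 5.09e-04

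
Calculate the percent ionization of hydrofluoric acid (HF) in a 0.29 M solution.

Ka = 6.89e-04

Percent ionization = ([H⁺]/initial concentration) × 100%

Using Ka equilibrium: x² + Ka×x - Ka×C = 0. Solving: [H⁺] = 1.3795e-02. Percent = (1.3795e-02/0.29) × 100

Percent ionization = 4.76%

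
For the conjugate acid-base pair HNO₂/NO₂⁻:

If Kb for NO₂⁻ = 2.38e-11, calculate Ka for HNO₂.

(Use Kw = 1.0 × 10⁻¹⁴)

For a conjugate pair Ka × Kb = Kw, so Ka = Kw/Kb = 1.0 × 10⁻¹⁴ / 2.38e-11 = 4.20e-04.

K_a = 4.20e-04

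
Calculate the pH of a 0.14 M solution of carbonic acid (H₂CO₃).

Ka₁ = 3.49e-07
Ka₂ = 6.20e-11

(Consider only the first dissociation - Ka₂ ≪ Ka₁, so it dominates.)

First dissociation dominates. From Ka₁ = [H⁺][HA⁻]/[H₂A], x² + Ka₁·x − Ka₁·C = 0 with C = 0.14 M and Ka₁ = 3.49e-07. Solving: [H⁺] = (−Ka₁ + √(Ka₁² + 4·Ka₁·C)) / 2 = 2.2087e-04 M. pH = -log(2.2087e-04) = 3.66.

pH = 3.66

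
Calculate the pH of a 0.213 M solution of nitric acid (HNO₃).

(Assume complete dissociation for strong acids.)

[H⁺] = 0.213 M for strong acid. pH = -log[H⁺] = -log(0.213)

pH = 0.67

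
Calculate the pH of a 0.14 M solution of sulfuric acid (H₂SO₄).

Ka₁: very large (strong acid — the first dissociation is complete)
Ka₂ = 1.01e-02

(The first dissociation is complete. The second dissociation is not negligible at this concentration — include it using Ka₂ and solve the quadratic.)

First dissociation is complete: [H⁺]₀ = [HSO₄⁻]₀ = C = 0.14 M. Second dissociation HSO₄⁻ ⇌ H⁺ + SO₄²⁻: let x = [SO₄²⁻]. Ka₂ = (C + x)·x / (C − x) = 1.01e-02 → x² + (C + Ka₂)·x − Ka₂·C = 0 → x² + 0.15010·x − 1.414e-03 = 0. x = (−0.15010 + √(0.15010² + 4 × 1.414e-03)) / 2 = 8.8934e-03 M. [H⁺] = C + x = 0.14 + 8.8934e-03 = 1.4889e-01 M. pH = -log(1.4889e-01) = 0.83.

pH = 0.83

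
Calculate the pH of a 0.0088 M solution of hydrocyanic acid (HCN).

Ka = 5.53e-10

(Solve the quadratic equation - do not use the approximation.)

x² + Ka×x - Ka×C = 0. Using quadratic formula: [H⁺] = 2.2057e-06

pH = 5.66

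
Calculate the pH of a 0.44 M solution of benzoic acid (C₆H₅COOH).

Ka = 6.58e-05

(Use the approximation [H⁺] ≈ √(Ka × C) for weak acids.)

[H⁺] = √(Ka × C) = √(6.58e-05 × 0.44) = 5.3807e-03. pH = -log(5.3807e-03)

pH = 2.27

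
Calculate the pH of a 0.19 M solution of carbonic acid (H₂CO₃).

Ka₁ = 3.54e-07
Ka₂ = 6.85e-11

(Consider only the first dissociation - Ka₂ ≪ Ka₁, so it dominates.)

First dissociation dominates. From Ka₁ = [H⁺][HA⁻]/[H₂A], x² + Ka₁·x − Ka₁·C = 0 with C = 0.19 M and Ka₁ = 3.54e-07. Solving: [H⁺] = (−Ka₁ + √(Ka₁² + 4·Ka₁·C)) / 2 = 2.5917e-04 M. pH = -log(2.5917e-04) = 3.59.

pH = 3.59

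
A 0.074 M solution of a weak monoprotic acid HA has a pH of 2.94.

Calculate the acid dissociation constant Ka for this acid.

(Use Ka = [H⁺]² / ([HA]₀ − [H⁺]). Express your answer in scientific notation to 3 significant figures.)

[H⁺] = 10^(−pH) = 10^(−2.94) = 1.148e-03 M. For HA ⇌ H⁺ + A⁻, Ka = [H⁺][A⁻]/[HA] = [H⁺]² / ([HA]₀ − [H⁺]) = (1.148e-03)² / (0.074 − 1.148e-03) = 1.81e-05.

K_a = 1.81e-05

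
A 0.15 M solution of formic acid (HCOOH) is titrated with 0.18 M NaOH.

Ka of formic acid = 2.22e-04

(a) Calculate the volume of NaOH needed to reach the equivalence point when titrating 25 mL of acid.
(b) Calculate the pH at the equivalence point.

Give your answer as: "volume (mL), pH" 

moles acid = 0.15 × 25/1000 = 0.00375 mol; V_base = moles/0.18 × 1000 = 20.8 mL. At equivalence only the conjugate base is present: [A⁻] = 0.00375/0.046 = 8.1818e-02 M. Kb = Kw/Ka = 4.50e-11; [OH⁻] = √(Kb × [A⁻]) = 1.9198e-06; pOH = 5.72; pH = 14 - pOH = 8.28.

V = 20.8 mL, pH = 8.28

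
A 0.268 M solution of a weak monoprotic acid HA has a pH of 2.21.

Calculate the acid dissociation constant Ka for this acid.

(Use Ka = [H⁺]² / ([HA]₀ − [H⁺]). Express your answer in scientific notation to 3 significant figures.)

[H⁺] = 10^(−pH) = 10^(−2.21) = 6.166e-03 M. For HA ⇌ H⁺ + A⁻, Ka = [H⁺][A⁻]/[HA] = [H⁺]² / ([HA]₀ − [H⁺]) = (6.166e-03)² / (0.268 − 6.166e-03) = 1.45e-04.

K_a = 1.45e-04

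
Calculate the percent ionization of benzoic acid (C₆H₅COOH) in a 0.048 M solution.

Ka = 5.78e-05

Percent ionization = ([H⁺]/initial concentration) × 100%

Using Ka equilibrium: x² + Ka×x - Ka×C = 0. Solving: [H⁺] = 1.6370e-03. Percent = (1.6370e-03/0.048) × 100

Percent ionization = 3.41%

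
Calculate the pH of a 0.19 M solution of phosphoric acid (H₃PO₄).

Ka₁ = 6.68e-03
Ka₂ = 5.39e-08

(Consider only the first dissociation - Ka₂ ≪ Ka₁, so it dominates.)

First dissociation dominates. From Ka₁ = [H⁺][HA⁻]/[H₂A], x² + Ka₁·x − Ka₁·C = 0 with C = 0.19 M and Ka₁ = 6.68e-03. Solving: [H⁺] = (−Ka₁ + √(Ka₁² + 4·Ka₁·C)) / 2 = 3.2442e-02 M. pH = -log(3.2442e-02) = 1.49.

pH = 1.49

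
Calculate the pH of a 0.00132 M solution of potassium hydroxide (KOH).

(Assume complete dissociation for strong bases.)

[OH⁻] = 0.00132 M for strong base. pOH = -log[OH⁻] = 2.88, pH = 14 - pOH

pH = 11.12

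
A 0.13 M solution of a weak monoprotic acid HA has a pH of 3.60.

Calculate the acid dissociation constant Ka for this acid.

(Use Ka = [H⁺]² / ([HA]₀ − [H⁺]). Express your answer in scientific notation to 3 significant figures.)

[H⁺] = 10^(−pH) = 10^(−3.60) = 2.512e-04 M. For HA ⇌ H⁺ + A⁻, Ka = [H⁺][A⁻]/[HA] = [H⁺]² / ([HA]₀ − [H⁺]) = (2.512e-04)² / (0.13 − 2.512e-04) = 4.86e-07.

K_a = 4.86e-07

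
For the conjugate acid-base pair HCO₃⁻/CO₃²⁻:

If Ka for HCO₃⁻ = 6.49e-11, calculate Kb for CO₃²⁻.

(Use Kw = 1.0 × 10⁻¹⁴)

For a conjugate pair Ka × Kb = Kw, so Kb = Kw/Ka = 1.0 × 10⁻¹⁴ / 6.49e-11 = 1.54e-04.

K_b = 1.54e-04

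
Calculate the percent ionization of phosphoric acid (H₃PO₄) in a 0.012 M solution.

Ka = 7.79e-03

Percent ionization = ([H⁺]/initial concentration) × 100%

Using Ka equilibrium: x² + Ka×x - Ka×C = 0. Solving: [H⁺] = 6.5286e-03. Percent = (6.5286e-03/0.012) × 100

Percent ionization = 54.4%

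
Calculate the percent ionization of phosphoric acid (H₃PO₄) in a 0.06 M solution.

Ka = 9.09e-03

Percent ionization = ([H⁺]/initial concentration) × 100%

Using Ka equilibrium: x² + Ka×x - Ka×C = 0. Solving: [H⁺] = 1.9247e-02. Percent = (1.9247e-02/0.06) × 100

Percent ionization = 32.1%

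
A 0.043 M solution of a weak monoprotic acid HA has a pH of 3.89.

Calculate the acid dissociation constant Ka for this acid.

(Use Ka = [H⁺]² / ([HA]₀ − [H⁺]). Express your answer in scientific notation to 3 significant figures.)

[H⁺] = 10^(−pH) = 10^(−3.89) = 1.288e-04 M. For HA ⇌ H⁺ + A⁻, Ka = [H⁺][A⁻]/[HA] = [H⁺]² / ([HA]₀ − [H⁺]) = (1.288e-04)² / (0.043 − 1.288e-04) = 3.87e-07.

K_a = 3.87e-07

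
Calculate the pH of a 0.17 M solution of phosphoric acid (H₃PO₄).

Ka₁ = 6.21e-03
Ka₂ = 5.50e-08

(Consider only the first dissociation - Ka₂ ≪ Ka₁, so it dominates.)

First dissociation dominates. From Ka₁ = [H⁺][HA⁻]/[H₂A], x² + Ka₁·x − Ka₁·C = 0 with C = 0.17 M and Ka₁ = 6.21e-03. Solving: [H⁺] = (−Ka₁ + √(Ka₁² + 4·Ka₁·C)) / 2 = 2.9535e-02 M. pH = -log(2.9535e-02) = 1.53.

pH = 1.53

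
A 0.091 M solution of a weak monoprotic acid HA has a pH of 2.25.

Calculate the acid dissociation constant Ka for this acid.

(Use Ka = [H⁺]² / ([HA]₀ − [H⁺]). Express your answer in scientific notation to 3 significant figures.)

[H⁺] = 10^(−pH) = 10^(−2.25) = 5.623e-03 M. For HA ⇌ H⁺ + A⁻, Ka = [H⁺][A⁻]/[HA] = [H⁺]² / ([HA]₀ − [H⁺]) = (5.623e-03)² / (0.091 − 5.623e-03) = 3.70e-04.

K_a = 3.70e-04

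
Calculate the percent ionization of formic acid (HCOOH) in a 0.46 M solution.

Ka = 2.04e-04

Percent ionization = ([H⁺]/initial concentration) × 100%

Using Ka equilibrium: x² + Ka×x - Ka×C = 0. Solving: [H⁺] = 9.5856e-03. Percent = (9.5856e-03/0.46) × 100

Percent ionization = 2.08%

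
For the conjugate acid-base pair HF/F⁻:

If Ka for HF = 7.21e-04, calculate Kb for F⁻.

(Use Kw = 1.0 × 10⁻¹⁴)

For a conjugate pair Ka × Kb = Kw, so Kb = Kw/Ka = 1.0 × 10⁻¹⁴ / 7.21e-04 = 1.39e-11.

K_b = 1.39e-11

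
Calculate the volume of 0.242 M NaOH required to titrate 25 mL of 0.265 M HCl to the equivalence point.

At equivalence: moles acid = moles base. moles HCl = 0.265 × 25/1000 = 0.006625 mol. V_base = moles / 0.242 × 1000 = 27.4 mL.

V_{base} = 27.4 mL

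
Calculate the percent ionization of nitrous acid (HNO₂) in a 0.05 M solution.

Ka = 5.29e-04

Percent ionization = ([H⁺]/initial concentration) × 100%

Using Ka equilibrium: x² + Ka×x - Ka×C = 0. Solving: [H⁺] = 4.8853e-03. Percent = (4.8853e-03/0.05) × 100

Percent ionization = 9.77%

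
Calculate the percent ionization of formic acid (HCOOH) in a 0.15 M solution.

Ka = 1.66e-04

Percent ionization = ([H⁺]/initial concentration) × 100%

Using Ka equilibrium: x² + Ka×x - Ka×C = 0. Solving: [H⁺] = 4.9077e-03. Percent = (4.9077e-03/0.15) × 100

Percent ionization = 3.27%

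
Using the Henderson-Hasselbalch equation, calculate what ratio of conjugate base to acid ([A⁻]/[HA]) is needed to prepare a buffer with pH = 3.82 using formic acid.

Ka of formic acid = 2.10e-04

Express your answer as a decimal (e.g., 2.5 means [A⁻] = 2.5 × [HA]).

pKa = -log(2.10e-04) = 3.6778. pH = pKa + log([A⁻]/[HA]), so log([A⁻]/[HA]) = pH − pKa = 3.82 − 3.6778 = 0.1422. [A⁻]/[HA] = 10^(0.1422) = 1.39

[A⁻]/[HA] = 1.39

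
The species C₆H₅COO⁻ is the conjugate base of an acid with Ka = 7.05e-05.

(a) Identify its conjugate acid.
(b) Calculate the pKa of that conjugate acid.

(a) The conjugate acid is formed by adding one H⁺ to C₆H₅COO⁻, giving C₆H₅COOH. (b) pKa = -log(Ka) = -log(7.05e-05) = 4.15.

Conjugate acid: C₆H₅COOH; pK_a = 4.15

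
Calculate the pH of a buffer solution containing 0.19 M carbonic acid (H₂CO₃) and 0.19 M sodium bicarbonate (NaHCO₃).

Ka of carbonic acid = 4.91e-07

pKa = -log(4.91e-07) = 6.31. pH = pKa + log([A⁻]/[HA]) = 6.31 + log(0.19/0.19)

pH = 6.31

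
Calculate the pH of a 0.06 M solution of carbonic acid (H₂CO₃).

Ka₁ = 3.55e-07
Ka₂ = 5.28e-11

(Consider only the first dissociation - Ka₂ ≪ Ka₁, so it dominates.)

First dissociation dominates. From Ka₁ = [H⁺][HA⁻]/[H₂A], x² + Ka₁·x − Ka₁·C = 0 with C = 0.06 M and Ka₁ = 3.55e-07. Solving: [H⁺] = (−Ka₁ + √(Ka₁² + 4·Ka₁·C)) / 2 = 1.4577e-04 M. pH = -log(1.4577e-04) = 3.84.

pH = 3.84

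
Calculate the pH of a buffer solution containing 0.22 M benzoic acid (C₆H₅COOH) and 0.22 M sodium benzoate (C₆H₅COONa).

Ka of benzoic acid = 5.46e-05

pKa = -log(5.46e-05) = 4.26. pH = pKa + log([A⁻]/[HA]) = 4.26 + log(0.22/0.22)

pH = 4.26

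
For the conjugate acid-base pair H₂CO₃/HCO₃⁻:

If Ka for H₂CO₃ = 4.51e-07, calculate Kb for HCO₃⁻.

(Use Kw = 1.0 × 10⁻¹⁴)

For a conjugate pair Ka × Kb = Kw, so Kb = Kw/Ka = 1.0 × 10⁻¹⁴ / 4.51e-07 = 2.22e-08.

K_b = 2.22e-08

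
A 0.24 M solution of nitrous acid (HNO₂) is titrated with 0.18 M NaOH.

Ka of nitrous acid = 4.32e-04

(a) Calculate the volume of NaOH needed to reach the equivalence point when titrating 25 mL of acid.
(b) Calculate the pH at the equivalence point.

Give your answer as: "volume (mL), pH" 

moles acid = 0.24 × 25/1000 = 0.006 mol; V_base = moles/0.18 × 1000 = 33.3 mL. At equivalence only the conjugate base is present: [A⁻] = 0.006/0.058 = 1.0286e-01 M. Kb = Kw/Ka = 2.31e-11; [OH⁻] = √(Kb × [A⁻]) = 1.5430e-06; pOH = 5.81; pH = 14 - pOH = 8.19.

V = 33.3 mL, pH = 8.19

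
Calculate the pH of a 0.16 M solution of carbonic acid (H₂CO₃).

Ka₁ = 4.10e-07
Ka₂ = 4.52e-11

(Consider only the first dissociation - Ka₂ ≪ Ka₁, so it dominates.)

First dissociation dominates. From Ka₁ = [H⁺][HA⁻]/[H₂A], x² + Ka₁·x − Ka₁·C = 0 with C = 0.16 M and Ka₁ = 4.10e-07. Solving: [H⁺] = (−Ka₁ + √(Ka₁² + 4·Ka₁·C)) / 2 = 2.5592e-04 M. pH = -log(2.5592e-04) = 3.59.

pH = 3.59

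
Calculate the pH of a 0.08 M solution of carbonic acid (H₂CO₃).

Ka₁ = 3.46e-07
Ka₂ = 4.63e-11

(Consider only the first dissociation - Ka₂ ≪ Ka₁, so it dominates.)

First dissociation dominates. From Ka₁ = [H⁺][HA⁻]/[H₂A], x² + Ka₁·x − Ka₁·C = 0 with C = 0.08 M and Ka₁ = 3.46e-07. Solving: [H⁺] = (−Ka₁ + √(Ka₁² + 4·Ka₁·C)) / 2 = 1.6620e-04 M. pH = -log(1.6620e-04) = 3.78.

pH = 3.78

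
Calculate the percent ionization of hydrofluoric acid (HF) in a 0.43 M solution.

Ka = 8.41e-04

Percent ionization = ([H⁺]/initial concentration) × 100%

Using Ka equilibrium: x² + Ka×x - Ka×C = 0. Solving: [H⁺] = 1.8601e-02. Percent = (1.8601e-02/0.43) × 100

Percent ionization = 4.33%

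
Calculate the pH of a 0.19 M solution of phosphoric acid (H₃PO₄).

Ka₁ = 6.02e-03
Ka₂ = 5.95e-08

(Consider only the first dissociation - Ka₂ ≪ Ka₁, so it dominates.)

First dissociation dominates. From Ka₁ = [H⁺][HA⁻]/[H₂A], x² + Ka₁·x − Ka₁·C = 0 with C = 0.19 M and Ka₁ = 6.02e-03. Solving: [H⁺] = (−Ka₁ + √(Ka₁² + 4·Ka₁·C)) / 2 = 3.0944e-02 M. pH = -log(3.0944e-02) = 1.51.

pH = 1.51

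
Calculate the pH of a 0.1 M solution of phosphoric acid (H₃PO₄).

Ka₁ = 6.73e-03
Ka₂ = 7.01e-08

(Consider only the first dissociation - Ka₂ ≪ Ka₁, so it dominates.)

First dissociation dominates. From Ka₁ = [H⁺][HA⁻]/[H₂A], x² + Ka₁·x − Ka₁·C = 0 with C = 0.1 M and Ka₁ = 6.73e-03. Solving: [H⁺] = (−Ka₁ + √(Ka₁² + 4·Ka₁·C)) / 2 = 2.2795e-02 M. pH = -log(2.2795e-02) = 1.64.

pH = 1.64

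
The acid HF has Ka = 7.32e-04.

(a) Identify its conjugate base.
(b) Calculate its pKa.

(a) The conjugate base is formed by removing one H⁺ from HF, giving F⁻. (b) pKa = -log(Ka) = -log(7.32e-04) = 3.14.

Conjugate base: F⁻; pK_a = 3.14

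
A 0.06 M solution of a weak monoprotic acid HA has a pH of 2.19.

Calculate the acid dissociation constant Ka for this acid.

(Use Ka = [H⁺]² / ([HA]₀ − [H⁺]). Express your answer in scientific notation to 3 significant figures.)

[H⁺] = 10^(−pH) = 10^(−2.19) = 6.457e-03 M. For HA ⇌ H⁺ + A⁻, Ka = [H⁺][A⁻]/[HA] = [H⁺]² / ([HA]₀ − [H⁺]) = (6.457e-03)² / (0.06 − 6.457e-03) = 7.79e-04.

K_a = 7.79e-04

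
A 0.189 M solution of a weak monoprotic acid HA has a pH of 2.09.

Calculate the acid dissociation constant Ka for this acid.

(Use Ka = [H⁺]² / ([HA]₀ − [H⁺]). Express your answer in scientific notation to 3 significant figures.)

[H⁺] = 10^(−pH) = 10^(−2.09) = 8.128e-03 M. For HA ⇌ H⁺ + A⁻, Ka = [H⁺][A⁻]/[HA] = [H⁺]² / ([HA]₀ − [H⁺]) = (8.128e-03)² / (0.189 − 8.128e-03) = 3.65e-04.

K_a = 3.65e-04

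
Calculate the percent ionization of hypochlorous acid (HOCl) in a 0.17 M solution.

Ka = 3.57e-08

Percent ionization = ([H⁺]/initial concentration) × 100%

Using Ka equilibrium: x² + Ka×x - Ka×C = 0. Solving: [H⁺] = 7.7886e-05. Percent = (7.7886e-05/0.17) × 100

Percent ionization = 0.0458%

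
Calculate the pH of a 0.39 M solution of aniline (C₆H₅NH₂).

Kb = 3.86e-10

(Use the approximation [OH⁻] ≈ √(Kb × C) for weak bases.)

[OH⁻] = √(Kb × C) = √(3.86e-10 × 0.39) = 1.2269e-05. pOH = 4.91, pH = 14 - pOH

pH = 9.09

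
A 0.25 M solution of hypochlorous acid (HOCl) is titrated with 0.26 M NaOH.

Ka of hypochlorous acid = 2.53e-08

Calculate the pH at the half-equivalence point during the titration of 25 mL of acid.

At half-equivalence [HA] = [A⁻], so Henderson-Hasselbalch gives pH = pKa = -log(2.53e-08) = 7.60.

pH = pKa = 7.60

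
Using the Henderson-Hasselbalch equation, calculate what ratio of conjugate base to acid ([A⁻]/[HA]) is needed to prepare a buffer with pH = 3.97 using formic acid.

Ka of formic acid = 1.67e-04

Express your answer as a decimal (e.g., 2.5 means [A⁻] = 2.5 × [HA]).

pKa = -log(1.67e-04) = 3.7773. pH = pKa + log([A⁻]/[HA]), so log([A⁻]/[HA]) = pH − pKa = 3.97 − 3.7773 = 0.1927. [A⁻]/[HA] = 10^(0.1927) = 1.56

[A⁻]/[HA] = 1.56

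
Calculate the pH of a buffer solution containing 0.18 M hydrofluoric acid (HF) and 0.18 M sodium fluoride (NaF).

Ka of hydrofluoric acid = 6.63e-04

pKa = -log(6.63e-04) = 3.18. pH = pKa + log([A⁻]/[HA]) = 3.18 + log(0.18/0.18)

pH = 3.18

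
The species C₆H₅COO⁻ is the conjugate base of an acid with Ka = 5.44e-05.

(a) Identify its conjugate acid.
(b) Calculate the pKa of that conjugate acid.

(a) The conjugate acid is formed by adding one H⁺ to C₆H₅COO⁻, giving C₆H₅COOH. (b) pKa = -log(Ka) = -log(5.44e-05) = 4.26.

Conjugate acid: C₆H₅COOH; pK_a = 4.26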